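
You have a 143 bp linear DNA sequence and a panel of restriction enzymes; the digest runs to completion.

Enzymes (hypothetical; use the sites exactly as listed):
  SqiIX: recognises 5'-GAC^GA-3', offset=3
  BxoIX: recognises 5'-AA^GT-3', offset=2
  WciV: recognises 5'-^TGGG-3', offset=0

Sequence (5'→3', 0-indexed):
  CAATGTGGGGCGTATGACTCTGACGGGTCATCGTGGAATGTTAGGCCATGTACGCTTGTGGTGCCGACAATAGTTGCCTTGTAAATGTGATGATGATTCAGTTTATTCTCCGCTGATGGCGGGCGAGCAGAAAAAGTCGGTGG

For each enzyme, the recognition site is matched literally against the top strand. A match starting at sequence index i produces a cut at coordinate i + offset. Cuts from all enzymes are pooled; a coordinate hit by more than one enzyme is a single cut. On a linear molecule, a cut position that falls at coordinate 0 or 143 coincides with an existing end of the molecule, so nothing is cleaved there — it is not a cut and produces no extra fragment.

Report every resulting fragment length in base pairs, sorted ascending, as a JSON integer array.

Scan for sites:
  SqiIX (GACGA, off=3): no sites
  BxoIX (AAGT, off=2): starts [133] → cuts [135]
  WciV (TGGG, off=0): starts [5] → cuts [5]

Pooled cuts: [5, 135]

Fragment lengths:
  [0,5): 5 bp
  [5,135): 130 bp
  [135,143): 8 bp

[5,8,130]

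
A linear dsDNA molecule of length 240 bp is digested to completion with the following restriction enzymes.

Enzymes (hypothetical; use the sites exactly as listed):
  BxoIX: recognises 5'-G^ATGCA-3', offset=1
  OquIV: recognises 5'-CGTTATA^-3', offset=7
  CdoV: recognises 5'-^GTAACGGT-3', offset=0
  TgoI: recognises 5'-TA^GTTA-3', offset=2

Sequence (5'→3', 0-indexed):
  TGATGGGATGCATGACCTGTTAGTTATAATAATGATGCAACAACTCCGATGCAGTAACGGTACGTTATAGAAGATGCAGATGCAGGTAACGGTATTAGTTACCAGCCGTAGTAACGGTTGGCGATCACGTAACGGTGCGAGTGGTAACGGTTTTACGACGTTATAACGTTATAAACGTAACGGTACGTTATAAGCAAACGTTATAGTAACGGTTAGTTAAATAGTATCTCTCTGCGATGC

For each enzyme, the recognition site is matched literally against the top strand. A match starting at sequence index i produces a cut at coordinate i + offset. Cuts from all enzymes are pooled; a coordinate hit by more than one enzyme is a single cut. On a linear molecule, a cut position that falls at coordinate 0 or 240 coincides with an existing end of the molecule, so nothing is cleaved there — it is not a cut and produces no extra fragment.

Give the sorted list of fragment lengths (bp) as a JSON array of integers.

[3,4,5,6,6,7,8,10,12,12,13,13,14,15,15,16,16,18,22,25]

Site scan:
  BxoIX (GATGCA, off=1): starts [6, 33, 47, 72, 78] → cuts [7, 34, 48, 73, 79]
  OquIV (CGTTATA, off=7): starts [62, 158, 166, 185, 198] → cuts [69, 165, 173, 192, 205]
  CdoV (GTAACGGT, off=0): starts [53, 85, 110, 128, 143, 176, 205] → cuts [53, 85, 110, 128, 143, 176, 205]
  TgoI (TAGTTA, off=2): starts [20, 95, 213] → cuts [22, 97, 215]

Pooled cuts: [7, 22, 34, 48, 53, 69, 73, 79, 85, 97, 110, 128, 143, 165, 173, 176, 192, 205, 215]

Fragments:
  [0,7): 7 bp
  [7,22): 15 bp
  [22,34): 12 bp
  [34,48): 14 bp
  [48,53): 5 bp
  [53,69): 16 bp
  [69,73): 4 bp
  [73,79): 6 bp
  [79,85): 6 bp
  [85,97): 12 bp
  [97,110): 13 bp
  [110,128): 18 bp
  [128,143): 15 bp
  [143,165): 22 bp
  [165,173): 8 bp
  [173,176): 3 bp
  [176,192): 16 bp
  [192,205): 13 bp
  [205,215): 10 bp
  [215,240): 25 bp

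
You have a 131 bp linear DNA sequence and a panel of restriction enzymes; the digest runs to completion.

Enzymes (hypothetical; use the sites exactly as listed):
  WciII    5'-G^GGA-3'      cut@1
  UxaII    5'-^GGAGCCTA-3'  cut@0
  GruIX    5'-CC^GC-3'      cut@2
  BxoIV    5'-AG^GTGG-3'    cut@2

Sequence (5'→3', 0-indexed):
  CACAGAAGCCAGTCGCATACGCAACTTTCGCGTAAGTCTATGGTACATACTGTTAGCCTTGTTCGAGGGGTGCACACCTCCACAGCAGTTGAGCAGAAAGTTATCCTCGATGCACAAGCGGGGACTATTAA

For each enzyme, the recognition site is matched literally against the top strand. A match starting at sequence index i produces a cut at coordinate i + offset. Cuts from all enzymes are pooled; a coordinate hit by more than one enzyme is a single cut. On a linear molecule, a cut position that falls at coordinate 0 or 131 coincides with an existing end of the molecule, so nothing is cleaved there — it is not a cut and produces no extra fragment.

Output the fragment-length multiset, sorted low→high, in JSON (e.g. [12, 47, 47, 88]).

[10,121]

Per-enzyme occurrences:
  WciII (GGGA, off=1): starts [120] → cuts [121]
  UxaII (GGAGCCTA, off=0): no sites
  GruIX (CCGC, off=2): no sites
  BxoIV (AGGTGG, off=2): no sites

All cut coordinates (distinct, sorted): [121]

Fragment lengths:
  [0,121): 121 bp
  [121,131): 10 bp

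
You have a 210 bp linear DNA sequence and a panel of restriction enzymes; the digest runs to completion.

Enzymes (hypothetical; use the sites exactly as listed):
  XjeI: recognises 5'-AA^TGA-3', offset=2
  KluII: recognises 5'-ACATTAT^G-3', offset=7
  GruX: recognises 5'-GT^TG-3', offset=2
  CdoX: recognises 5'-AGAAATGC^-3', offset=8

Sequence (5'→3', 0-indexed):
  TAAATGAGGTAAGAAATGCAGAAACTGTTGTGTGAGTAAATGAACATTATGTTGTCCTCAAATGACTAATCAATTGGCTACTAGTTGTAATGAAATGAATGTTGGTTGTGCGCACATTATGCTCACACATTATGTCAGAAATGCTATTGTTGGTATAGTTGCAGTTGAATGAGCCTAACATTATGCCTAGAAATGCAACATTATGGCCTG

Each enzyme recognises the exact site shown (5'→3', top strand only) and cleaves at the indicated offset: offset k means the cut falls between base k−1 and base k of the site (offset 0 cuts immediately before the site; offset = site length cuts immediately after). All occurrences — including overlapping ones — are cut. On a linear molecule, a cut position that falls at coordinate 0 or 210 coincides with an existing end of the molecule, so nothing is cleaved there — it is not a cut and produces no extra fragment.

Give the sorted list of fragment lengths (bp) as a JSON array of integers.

[2,4,4,4,5,5,6,6,6,7,8,9,9,10,10,11,12,12,13,14,15,15,23]

Site scan:
  XjeI AATGA/2: at [2, 38, 60, 88, 93, 167] ⇒ [4, 40, 62, 90, 95, 169]
  KluII ACATTATG/7: at [43, 113, 126, 177, 197] ⇒ [50, 120, 133, 184, 204]
  GruX GTTG/2: at [26, 50, 83, 100, 104, 148, 157, 163] ⇒ [28, 52, 85, 102, 106, 150, 159, 165]
  CdoX AGAAATGC/8: at [11, 136, 188] ⇒ [19, 144, 196]

Pooled cuts: [4, 19, 28, 40, 50, 52, 62, 85, 90, 95, 102, 106, 120, 133, 144, 150, 159, 165, 169, 184, 196, 204]

Fragments:
  [0,4): 4 bp
  [4,19): 15 bp
  [19,28): 9 bp
  [28,40): 12 bp
  [40,50): 10 bp
  [50,52): 2 bp
  [52,62): 10 bp
  [62,85): 23 bp
  [85,90): 5 bp
  [90,95): 5 bp
  [95,102): 7 bp
  [102,106): 4 bp
  [106,120): 14 bp
  [120,133): 13 bp
  [133,144): 11 bp
  [144,150): 6 bp
  [150,159): 9 bp
  [159,165): 6 bp
  [165,169): 4 bp
  [169,184): 15 bp
  [184,196): 12 bp
  [196,204): 8 bp
  [204,210): 6 bp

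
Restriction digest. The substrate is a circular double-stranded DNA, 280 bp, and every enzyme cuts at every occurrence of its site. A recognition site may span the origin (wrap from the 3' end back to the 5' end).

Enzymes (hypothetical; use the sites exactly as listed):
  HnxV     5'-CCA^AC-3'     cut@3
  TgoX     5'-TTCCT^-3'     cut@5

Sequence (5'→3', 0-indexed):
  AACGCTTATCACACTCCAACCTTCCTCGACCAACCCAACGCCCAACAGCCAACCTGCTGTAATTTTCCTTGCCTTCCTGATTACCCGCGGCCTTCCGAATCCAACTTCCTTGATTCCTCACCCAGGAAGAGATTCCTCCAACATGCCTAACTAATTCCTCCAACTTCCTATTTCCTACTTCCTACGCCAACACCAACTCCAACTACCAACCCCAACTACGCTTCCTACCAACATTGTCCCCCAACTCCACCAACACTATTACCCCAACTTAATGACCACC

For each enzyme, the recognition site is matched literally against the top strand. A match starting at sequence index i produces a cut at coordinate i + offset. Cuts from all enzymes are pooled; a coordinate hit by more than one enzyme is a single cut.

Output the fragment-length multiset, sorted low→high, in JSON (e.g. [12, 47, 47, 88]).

[3,3,4,5,6,6,6,6,6,7,7,7,7,7,7,7,8,8,9,9,12,13,14,15,17,18,19,19,25]

Scan for sites:
  HnxV CCAAC/3: at [15, 29, 34, 41, 48, 100, 137, 159, 186, 192, 198, 205, 211, 227, 240, 249, 263, 278] ⇒ [1, 18, 32, 37, 44, 51, 103, 140, 162, 189, 195, 201, 208, 214, 230, 243, 252, 266]
  TgoX TTCCT/5: at [21, 64, 73, 105, 113, 132, 154, 164, 171, 178, 221] ⇒ [26, 69, 78, 110, 118, 137, 159, 169, 176, 183, 226]

Pooled cuts: [1, 18, 26, 32, 37, 44, 51, 69, 78, 103, 110, 118, 137, 140, 159, 162, 169, 176, 183, 189, 195, 201, 208, 214, 226, 230, 243, 252, 266]

Fragments:
  1→18: 17 bp
  18→26: 8 bp
  26→32: 6 bp
  32→37: 5 bp
  37→44: 7 bp
  44→51: 7 bp
  51→69: 18 bp
  69→78: 9 bp
  78→103: 25 bp
  103→110: 7 bp
  110→118: 8 bp
  118→137: 19 bp
  137→140: 3 bp
  140→159: 19 bp
  159→162: 3 bp
  162→169: 7 bp
  169→176: 7 bp
  176→183: 7 bp
  183→189: 6 bp
  189→195: 6 bp
  195→201: 6 bp
  201→208: 7 bp
  208→214: 6 bp
  214→226: 12 bp
  226→230: 4 bp
  230→243: 13 bp
  243→252: 9 bp
  252→266: 14 bp
  266→1 (wrap): 280-266+1 = 15 bp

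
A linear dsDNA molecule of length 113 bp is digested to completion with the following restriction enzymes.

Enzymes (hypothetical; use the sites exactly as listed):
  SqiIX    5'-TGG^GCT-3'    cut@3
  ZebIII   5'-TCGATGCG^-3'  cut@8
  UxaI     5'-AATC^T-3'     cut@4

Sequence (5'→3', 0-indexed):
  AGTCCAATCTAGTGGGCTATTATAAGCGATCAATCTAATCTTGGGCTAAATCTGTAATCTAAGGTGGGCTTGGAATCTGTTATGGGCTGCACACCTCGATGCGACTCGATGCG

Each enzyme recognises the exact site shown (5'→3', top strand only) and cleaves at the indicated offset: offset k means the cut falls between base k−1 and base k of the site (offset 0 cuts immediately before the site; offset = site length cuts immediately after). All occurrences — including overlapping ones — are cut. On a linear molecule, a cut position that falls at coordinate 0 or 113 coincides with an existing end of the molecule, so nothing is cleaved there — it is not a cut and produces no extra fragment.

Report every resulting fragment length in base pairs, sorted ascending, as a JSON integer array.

Scan for sites:
  SqiIX (TGGGCT, off=3): starts [12, 41, 64, 82] → cuts [15, 44, 67, 85]
  ZebIII (TCGATGCG, off=8): starts [95, 105] → cuts [103] (position 113 is a terminus of the linear molecule — no cut)
  UxaI (AATCT, off=4): starts [5, 31, 36, 48, 55, 73] → cuts [9, 35, 40, 52, 59, 77]

Pooled cuts: [9, 15, 35, 40, 44, 52, 59, 67, 77, 85, 103]

Fragment lengths:
  [0,9): 9 bp
  [9,15): 6 bp
  [15,35): 20 bp
  [35,40): 5 bp
  [40,44): 4 bp
  [44,52): 8 bp
  [52,59): 7 bp
  [59,67): 8 bp
  [67,77): 10 bp
  [77,85): 8 bp
  [85,103): 18 bp
  [103,113): 10 bp

[4,5,6,7,8,8,8,9,10,10,18,20]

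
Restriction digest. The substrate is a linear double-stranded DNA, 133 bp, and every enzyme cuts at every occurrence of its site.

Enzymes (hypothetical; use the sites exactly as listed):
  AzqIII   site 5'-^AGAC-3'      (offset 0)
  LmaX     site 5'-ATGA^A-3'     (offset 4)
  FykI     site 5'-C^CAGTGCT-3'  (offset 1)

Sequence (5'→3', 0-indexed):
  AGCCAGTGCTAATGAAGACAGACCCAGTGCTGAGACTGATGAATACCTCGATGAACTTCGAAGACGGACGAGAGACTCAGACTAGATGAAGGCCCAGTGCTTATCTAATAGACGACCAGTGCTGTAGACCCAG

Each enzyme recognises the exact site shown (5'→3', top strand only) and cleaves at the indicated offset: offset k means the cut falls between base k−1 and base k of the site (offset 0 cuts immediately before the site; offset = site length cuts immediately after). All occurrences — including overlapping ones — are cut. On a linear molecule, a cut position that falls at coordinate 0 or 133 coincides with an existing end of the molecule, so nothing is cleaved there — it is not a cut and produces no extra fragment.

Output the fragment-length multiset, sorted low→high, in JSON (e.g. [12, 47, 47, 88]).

Scan for sites:
  AzqIII AGAC/0: at [15, 19, 32, 61, 72, 78, 109, 125] ⇒ [15, 19, 32, 61, 72, 78, 109, 125]
  LmaX ATGAA/4: at [11, 38, 50, 85] ⇒ [15, 42, 54, 89]
  FykI CCAGTGCT/1: at [2, 23, 93, 115] ⇒ [3, 24, 94, 116]

Pooled cuts: [3, 15, 19, 24, 32, 42, 54, 61, 72, 78, 89, 94, 109, 116, 125]

Fragments:
  [0,3): 3 bp
  [3,15): 12 bp
  [15,19): 4 bp
  [19,24): 5 bp
  [24,32): 8 bp
  [32,42): 10 bp
  [42,54): 12 bp
  [54,61): 7 bp
  [61,72): 11 bp
  [72,78): 6 bp
  [78,89): 11 bp
  [89,94): 5 bp
  [94,109): 15 bp
  [109,116): 7 bp
  [116,125): 9 bp
  [125,133): 8 bp

[3,4,5,5,6,7,7,8,8,9,10,11,11,12,12,15]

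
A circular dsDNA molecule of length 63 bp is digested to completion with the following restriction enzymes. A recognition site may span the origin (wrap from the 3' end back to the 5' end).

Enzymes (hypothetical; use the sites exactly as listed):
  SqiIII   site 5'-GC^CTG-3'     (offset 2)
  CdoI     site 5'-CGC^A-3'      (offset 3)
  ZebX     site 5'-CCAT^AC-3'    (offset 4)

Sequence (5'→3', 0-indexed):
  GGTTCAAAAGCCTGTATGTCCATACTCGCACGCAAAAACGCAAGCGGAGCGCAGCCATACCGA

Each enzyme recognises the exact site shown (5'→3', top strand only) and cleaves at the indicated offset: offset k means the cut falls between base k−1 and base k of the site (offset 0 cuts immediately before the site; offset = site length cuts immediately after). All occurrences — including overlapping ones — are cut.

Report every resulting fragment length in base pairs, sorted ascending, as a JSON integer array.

Scan for sites:
  SqiIII GCCTG/2: at [9] ⇒ [11]
  CdoI CGCA/3: at [26, 30, 38, 49] ⇒ [29, 33, 41, 52]
  ZebX CCATAC/4: at [19, 54] ⇒ [23, 58]

Pooled cuts: [11, 23, 29, 33, 41, 52, 58]

Fragments:
  11→23: 12 bp
  23→29: 6 bp
  29→33: 4 bp
  33→41: 8 bp
  41→52: 11 bp
  52→58: 6 bp
  58→11 (wrap): 63-58+11 = 16 bp

[4,6,6,8,11,12,16]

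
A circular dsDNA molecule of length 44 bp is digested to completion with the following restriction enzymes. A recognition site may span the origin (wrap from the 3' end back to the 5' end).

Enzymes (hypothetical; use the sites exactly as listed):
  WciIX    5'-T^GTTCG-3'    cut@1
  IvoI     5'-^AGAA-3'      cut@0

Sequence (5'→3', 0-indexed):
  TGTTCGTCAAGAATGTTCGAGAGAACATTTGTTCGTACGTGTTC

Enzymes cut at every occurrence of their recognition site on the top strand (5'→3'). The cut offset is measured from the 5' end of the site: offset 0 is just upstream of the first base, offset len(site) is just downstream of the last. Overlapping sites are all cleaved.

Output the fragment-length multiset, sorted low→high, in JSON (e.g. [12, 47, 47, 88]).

Scan for sites:
  WciIX TGTTCG/1: at [0, 13, 29] ⇒ [1, 14, 30]
  IvoI AGAA/0: at [9, 21] ⇒ [9, 21]

Pooled cuts: [1, 9, 14, 21, 30]

Fragments:
  1→9: 8 bp
  9→14: 5 bp
  14→21: 7 bp
  21→30: 9 bp
  30→1 (wrap): 44-30+1 = 15 bp

[5,7,8,9,15]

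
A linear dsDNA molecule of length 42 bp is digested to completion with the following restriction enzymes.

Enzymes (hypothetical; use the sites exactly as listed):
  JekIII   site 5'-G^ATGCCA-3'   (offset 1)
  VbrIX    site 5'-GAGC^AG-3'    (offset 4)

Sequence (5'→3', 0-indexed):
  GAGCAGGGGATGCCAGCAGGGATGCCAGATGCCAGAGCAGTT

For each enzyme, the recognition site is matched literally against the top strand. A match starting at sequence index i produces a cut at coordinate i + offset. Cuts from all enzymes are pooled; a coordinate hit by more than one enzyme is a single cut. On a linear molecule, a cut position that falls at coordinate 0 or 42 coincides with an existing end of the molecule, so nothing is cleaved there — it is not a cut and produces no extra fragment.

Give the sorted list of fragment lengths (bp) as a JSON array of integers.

Scan for sites:
  JekIII GATGCCA/1: at [8, 20, 27] ⇒ [9, 21, 28]
  VbrIX GAGCAG/4: at [0, 34] ⇒ [4, 38]

All cut coordinates (distinct, sorted): [4, 9, 21, 28, 38]

Fragment lengths:
  [0,4): 4 bp
  [4,9): 5 bp
  [9,21): 12 bp
  [21,28): 7 bp
  [28,38): 10 bp
  [38,42): 4 bp

[4,4,5,7,10,12]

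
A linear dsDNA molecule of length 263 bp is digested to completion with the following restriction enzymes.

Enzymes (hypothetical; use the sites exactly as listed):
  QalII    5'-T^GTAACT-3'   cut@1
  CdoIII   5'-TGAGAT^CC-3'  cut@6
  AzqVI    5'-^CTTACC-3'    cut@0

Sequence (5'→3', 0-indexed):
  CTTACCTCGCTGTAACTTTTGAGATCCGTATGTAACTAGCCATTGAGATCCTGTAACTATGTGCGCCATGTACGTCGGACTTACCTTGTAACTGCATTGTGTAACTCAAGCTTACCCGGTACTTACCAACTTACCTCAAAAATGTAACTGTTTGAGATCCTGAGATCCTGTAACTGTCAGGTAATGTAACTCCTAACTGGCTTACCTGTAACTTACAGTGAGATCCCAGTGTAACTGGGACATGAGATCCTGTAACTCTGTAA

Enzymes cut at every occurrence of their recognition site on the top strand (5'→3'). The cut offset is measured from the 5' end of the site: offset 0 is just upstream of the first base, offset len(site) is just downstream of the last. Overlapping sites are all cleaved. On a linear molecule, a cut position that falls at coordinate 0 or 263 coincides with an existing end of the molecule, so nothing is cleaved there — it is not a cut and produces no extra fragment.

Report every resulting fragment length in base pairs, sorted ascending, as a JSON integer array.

Scan for sites:
  QalII TGTAACT/1: at [10, 30, 51, 86, 99, 142, 168, 184, 206, 229, 250] ⇒ [11, 31, 52, 87, 100, 143, 169, 185, 207, 230, 251]
  CdoIII TGAGATCC/6: at [19, 43, 152, 160, 218, 242] ⇒ [25, 49, 158, 166, 224, 248]
  AzqVI CTTACC/0: at [0, 79, 110, 121, 129, 200] ⇒ [79, 110, 121, 129, 200] (position 0 is a terminus of the linear molecule — no cut)

All cut coordinates (distinct, sorted): [11, 25, 31, 49, 52, 79, 87, 100, 110, 121, 129, 143, 158, 166, 169, 185, 200, 207, 224, 230, 248, 251]

Fragment lengths:
  [0,11): 11 bp
  [11,25): 14 bp
  [25,31): 6 bp
  [31,49): 18 bp
  [49,52): 3 bp
  [52,79): 27 bp
  [79,87): 8 bp
  [87,100): 13 bp
  [100,110): 10 bp
  [110,121): 11 bp
  [121,129): 8 bp
  [129,143): 14 bp
  [143,158): 15 bp
  [158,166): 8 bp
  [166,169): 3 bp
  [169,185): 16 bp
  [185,200): 15 bp
  [200,207): 7 bp
  [207,224): 17 bp
  [224,230): 6 bp
  [230,248): 18 bp
  [248,251): 3 bp
  [251,263): 12 bp

[3,3,3,6,6,7,8,8,8,10,11,11,12,13,14,14,15,15,16,17,18,18,27]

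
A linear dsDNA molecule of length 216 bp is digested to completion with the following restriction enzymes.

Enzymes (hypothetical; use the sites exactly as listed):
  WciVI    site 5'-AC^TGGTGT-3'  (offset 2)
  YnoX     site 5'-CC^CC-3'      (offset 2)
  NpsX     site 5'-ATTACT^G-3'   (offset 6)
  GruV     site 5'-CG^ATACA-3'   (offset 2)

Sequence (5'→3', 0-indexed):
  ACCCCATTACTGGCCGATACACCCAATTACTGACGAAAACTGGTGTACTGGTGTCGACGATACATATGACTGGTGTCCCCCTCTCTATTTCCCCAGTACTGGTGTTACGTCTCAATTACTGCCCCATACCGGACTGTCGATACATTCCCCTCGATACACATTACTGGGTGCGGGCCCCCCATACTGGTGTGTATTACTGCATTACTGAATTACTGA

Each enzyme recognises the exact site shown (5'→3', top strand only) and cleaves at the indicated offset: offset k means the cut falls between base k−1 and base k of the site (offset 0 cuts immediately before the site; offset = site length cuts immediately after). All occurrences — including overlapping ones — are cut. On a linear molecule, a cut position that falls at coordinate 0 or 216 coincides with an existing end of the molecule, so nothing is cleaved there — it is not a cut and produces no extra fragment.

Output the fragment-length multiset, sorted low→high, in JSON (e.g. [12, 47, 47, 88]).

Site scan:
  WciVI (ACTGGTGT, off=2): starts [38, 46, 68, 97, 182] → cuts [40, 48, 70, 99, 184]
  YnoX (CCCC, off=2): starts [1, 76, 77, 90, 121, 146, 174, 175, 176] → cuts [3, 78, 79, 92, 123, 148, 176, 177, 178]
  NpsX (ATTACTG, off=6): starts [5, 25, 114, 159, 192, 200, 208] → cuts [11, 31, 120, 165, 198, 206, 214]
  GruV (CGATACA, off=2): starts [14, 57, 137, 151] → cuts [16, 59, 139, 153]

Pooled cuts: [3, 11, 16, 31, 40, 48, 59, 70, 78, 79, 92, 99, 120, 123, 139, 148, 153, 165, 176, 177, 178, 184, 198, 206, 214]

Fragment lengths:
  [0,3): 3 bp
  [3,11): 8 bp
  [11,16): 5 bp
  [16,31): 15 bp
  [31,40): 9 bp
  [40,48): 8 bp
  [48,59): 11 bp
  [59,70): 11 bp
  [70,78): 8 bp
  [78,79): 1 bp
  [79,92): 13 bp
  [92,99): 7 bp
  [99,120): 21 bp
  [120,123): 3 bp
  [123,139): 16 bp
  [139,148): 9 bp
  [148,153): 5 bp
  [153,165): 12 bp
  [165,176): 11 bp
  [176,177): 1 bp
  [177,178): 1 bp
  [178,184): 6 bp
  [184,198): 14 bp
  [198,206): 8 bp
  [206,214): 8 bp
  [214,216): 2 bp

[1,1,1,2,3,3,5,5,6,7,8,8,8,8,8,9,9,11,11,11,12,13,14,15,16,21]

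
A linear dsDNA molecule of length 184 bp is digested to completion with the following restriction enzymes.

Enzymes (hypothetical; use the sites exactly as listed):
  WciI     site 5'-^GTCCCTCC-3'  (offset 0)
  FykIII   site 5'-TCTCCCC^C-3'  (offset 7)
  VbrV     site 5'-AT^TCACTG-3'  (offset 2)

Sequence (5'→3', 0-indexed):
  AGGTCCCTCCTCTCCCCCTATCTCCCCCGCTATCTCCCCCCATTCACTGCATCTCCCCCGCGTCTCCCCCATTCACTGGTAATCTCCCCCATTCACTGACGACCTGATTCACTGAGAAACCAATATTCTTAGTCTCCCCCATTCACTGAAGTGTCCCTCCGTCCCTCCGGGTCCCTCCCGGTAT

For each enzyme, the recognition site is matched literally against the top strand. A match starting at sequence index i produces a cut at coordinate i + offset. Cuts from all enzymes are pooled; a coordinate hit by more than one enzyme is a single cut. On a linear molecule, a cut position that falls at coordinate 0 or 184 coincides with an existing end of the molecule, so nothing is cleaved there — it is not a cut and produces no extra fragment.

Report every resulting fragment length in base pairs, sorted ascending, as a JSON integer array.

Per-enzyme occurrences:
  WciI (GTCCCTCC, off=0): starts [2, 152, 160, 170] → cuts [2, 152, 160, 170]
  FykIII (TCTCCCCC, off=7): starts [10, 20, 32, 51, 62, 82, 132] → cuts [17, 27, 39, 58, 69, 89, 139]
  VbrV (ATTCACTG, off=2): starts [41, 70, 90, 106, 140] → cuts [43, 72, 92, 108, 142]

Pooled cuts: [2, 17, 27, 39, 43, 58, 69, 72, 89, 92, 108, 139, 142, 152, 160, 170]

Fragments:
  [0,2): 2 bp
  [2,17): 15 bp
  [17,27): 10 bp
  [27,39): 12 bp
  [39,43): 4 bp
  [43,58): 15 bp
  [58,69): 11 bp
  [69,72): 3 bp
  [72,89): 17 bp
  [89,92): 3 bp
  [92,108): 16 bp
  [108,139): 31 bp
  [139,142): 3 bp
  [142,152): 10 bp
  [152,160): 8 bp
  [160,170): 10 bp
  [170,184): 14 bp

[2,3,3,3,4,8,10,10,10,11,12,14,15,15,16,17,31]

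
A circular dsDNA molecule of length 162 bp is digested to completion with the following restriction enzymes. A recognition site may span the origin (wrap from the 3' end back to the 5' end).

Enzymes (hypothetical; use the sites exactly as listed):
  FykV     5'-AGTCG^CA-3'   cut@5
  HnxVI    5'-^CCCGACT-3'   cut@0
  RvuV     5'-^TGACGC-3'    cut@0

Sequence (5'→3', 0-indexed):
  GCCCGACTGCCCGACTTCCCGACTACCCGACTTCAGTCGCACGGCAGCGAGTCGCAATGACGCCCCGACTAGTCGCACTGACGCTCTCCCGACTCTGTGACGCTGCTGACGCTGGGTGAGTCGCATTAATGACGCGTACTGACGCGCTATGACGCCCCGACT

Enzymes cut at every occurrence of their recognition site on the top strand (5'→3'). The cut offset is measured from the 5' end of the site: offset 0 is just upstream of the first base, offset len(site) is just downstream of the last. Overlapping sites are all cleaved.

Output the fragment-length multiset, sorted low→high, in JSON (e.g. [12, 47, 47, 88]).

Site scan:
  FykV AGTCGCA/5: at [34, 49, 70, 118] ⇒ [39, 54, 75, 123]
  HnxVI CCCGACT/0: at [1, 9, 17, 25, 63, 87, 155] ⇒ [1, 9, 17, 25, 63, 87, 155]
  RvuV TGACGC/0: at [57, 78, 97, 106, 129, 139, 149] ⇒ [57, 78, 97, 106, 129, 139, 149]

Pooled cuts: [1, 9, 17, 25, 39, 54, 57, 63, 75, 78, 87, 97, 106, 123, 129, 139, 149, 155]

Fragment lengths:
  1→9: 8 bp
  9→17: 8 bp
  17→25: 8 bp
  25→39: 14 bp
  39→54: 15 bp
  54→57: 3 bp
  57→63: 6 bp
  63→75: 12 bp
  75→78: 3 bp
  78→87: 9 bp
  87→97: 10 bp
  97→106: 9 bp
  106→123: 17 bp
  123→129: 6 bp
  129→139: 10 bp
  139→149: 10 bp
  149→155: 6 bp
  155→1 (wrap): 162-155+1 = 8 bp

[3,3,6,6,6,8,8,8,8,9,9,10,10,10,12,14,15,17]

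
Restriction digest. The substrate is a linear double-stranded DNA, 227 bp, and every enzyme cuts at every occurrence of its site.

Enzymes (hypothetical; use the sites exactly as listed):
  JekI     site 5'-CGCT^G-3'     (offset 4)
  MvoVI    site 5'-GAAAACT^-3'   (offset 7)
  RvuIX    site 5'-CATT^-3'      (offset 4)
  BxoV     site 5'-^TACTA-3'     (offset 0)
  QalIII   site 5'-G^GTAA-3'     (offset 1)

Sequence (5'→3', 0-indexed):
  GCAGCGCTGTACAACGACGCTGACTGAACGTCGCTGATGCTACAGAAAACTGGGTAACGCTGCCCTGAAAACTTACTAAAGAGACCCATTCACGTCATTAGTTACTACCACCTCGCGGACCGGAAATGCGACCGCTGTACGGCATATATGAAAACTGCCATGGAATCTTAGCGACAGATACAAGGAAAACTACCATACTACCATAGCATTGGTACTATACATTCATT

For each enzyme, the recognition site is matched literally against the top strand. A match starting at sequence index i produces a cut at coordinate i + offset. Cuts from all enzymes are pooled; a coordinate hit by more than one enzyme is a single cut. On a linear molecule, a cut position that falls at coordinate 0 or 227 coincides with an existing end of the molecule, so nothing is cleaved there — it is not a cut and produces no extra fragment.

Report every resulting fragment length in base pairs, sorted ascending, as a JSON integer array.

Per-enzyme occurrences:
  JekI (CGCTG, off=4): starts [4, 17, 31, 57, 132] → cuts [8, 21, 35, 61, 136]
  MvoVI (GAAAACT, off=7): starts [44, 66, 149, 184] → cuts [51, 73, 156, 191]
  RvuIX (CATT, off=4): starts [86, 95, 206, 219, 223] → cuts [90, 99, 210, 223] (position 227 is a terminus of the linear molecule — no cut)
  BxoV (TACTA, off=0): starts [73, 102, 195, 212] → cuts [73, 102, 195, 212]
  QalIII (GGTAA, off=1): starts [52] → cuts [53]

All cut coordinates (distinct, sorted): [8, 21, 35, 51, 53, 61, 73, 90, 99, 102, 136, 156, 191, 195, 210, 212, 223]

Fragment lengths:
  [0,8): 8 bp
  [8,21): 13 bp
  [21,35): 14 bp
  [35,51): 16 bp
  [51,53): 2 bp
  [53,61): 8 bp
  [61,73): 12 bp
  [73,90): 17 bp
  [90,99): 9 bp
  [99,102): 3 bp
  [102,136): 34 bp
  [136,156): 20 bp
  [156,191): 35 bp
  [191,195): 4 bp
  [195,210): 15 bp
  [210,212): 2 bp
  [212,223): 11 bp
  [223,227): 4 bp

[2,2,3,4,4,8,8,9,11,12,13,14,15,16,17,20,34,35]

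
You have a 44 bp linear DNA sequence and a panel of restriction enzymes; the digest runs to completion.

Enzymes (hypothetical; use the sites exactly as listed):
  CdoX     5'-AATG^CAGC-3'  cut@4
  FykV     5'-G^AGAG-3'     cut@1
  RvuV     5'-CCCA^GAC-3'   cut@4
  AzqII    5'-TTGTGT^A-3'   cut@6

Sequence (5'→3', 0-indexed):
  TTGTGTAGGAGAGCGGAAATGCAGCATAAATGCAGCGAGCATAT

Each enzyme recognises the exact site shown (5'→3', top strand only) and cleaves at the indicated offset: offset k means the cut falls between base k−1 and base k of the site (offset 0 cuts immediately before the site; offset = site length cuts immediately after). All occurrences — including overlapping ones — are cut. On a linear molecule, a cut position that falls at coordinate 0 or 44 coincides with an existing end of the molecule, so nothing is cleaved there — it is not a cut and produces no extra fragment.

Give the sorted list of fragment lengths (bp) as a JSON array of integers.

Per-enzyme occurrences:
  CdoX (AATGCAGC, off=4): starts [17, 28] → cuts [21, 32]
  FykV (GAGAG, off=1): starts [8] → cuts [9]
  RvuV (CCCAGAC, off=4): no sites
  AzqII (TTGTGTA, off=6): starts [0] → cuts [6]

Pooled cuts: [6, 9, 21, 32]

Fragment lengths:
  [0,6): 6 bp
  [6,9): 3 bp
  [9,21): 12 bp
  [21,32): 11 bp
  [32,44): 12 bp

[3,6,11,12,12]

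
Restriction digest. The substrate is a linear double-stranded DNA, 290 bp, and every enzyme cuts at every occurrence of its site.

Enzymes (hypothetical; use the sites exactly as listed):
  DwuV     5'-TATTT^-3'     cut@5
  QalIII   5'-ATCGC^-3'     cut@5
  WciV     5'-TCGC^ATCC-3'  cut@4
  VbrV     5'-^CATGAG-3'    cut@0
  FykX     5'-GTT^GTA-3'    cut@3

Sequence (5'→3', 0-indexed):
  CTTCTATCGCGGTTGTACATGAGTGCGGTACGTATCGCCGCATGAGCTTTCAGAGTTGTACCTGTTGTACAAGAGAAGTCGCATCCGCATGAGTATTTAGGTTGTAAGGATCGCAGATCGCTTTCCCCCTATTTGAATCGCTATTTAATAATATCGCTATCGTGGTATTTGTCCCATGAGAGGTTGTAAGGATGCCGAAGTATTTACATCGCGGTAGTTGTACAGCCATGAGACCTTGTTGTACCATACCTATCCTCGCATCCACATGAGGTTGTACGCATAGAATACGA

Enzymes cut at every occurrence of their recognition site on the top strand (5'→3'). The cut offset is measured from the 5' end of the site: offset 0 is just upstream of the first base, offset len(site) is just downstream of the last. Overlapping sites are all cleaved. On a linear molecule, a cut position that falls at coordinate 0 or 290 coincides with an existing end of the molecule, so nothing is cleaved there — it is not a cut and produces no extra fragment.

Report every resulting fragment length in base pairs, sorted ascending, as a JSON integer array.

Per-enzyme occurrences:
  DwuV (TATTT, off=5): starts [93, 129, 141, 165, 200] → cuts [98, 134, 146, 170, 205]
  QalIII (ATCGC, off=5): starts [5, 33, 109, 116, 136, 152, 207] → cuts [10, 38, 114, 121, 141, 157, 212]
  WciV (TCGCATCC, off=4): starts [78, 255] → cuts [82, 259]
  VbrV (CATGAG, off=0): starts [17, 40, 87, 174, 226, 264] → cuts [17, 40, 87, 174, 226, 264]
  FykX (GTTGTA, off=3): starts [11, 54, 63, 100, 182, 216, 237, 270] → cuts [14, 57, 66, 103, 185, 219, 240, 273]

All cut coordinates (distinct, sorted): [10, 14, 17, 38, 40, 57, 66, 82, 87, 98, 103, 114, 121, 134, 141, 146, 157, 170, 174, 185, 205, 212, 219, 226, 240, 259, 264, 273]

Fragment lengths:
  [0,10): 10 bp
  [10,14): 4 bp
  [14,17): 3 bp
  [17,38): 21 bp
  [38,40): 2 bp
  [40,57): 17 bp
  [57,66): 9 bp
  [66,82): 16 bp
  [82,87): 5 bp
  [87,98): 11 bp
  [98,103): 5 bp
  [103,114): 11 bp
  [114,121): 7 bp
  [121,134): 13 bp
  [134,141): 7 bp
  [141,146): 5 bp
  [146,157): 11 bp
  [157,170): 13 bp
  [170,174): 4 bp
  [174,185): 11 bp
  [185,205): 20 bp
  [205,212): 7 bp
  [212,219): 7 bp
  [219,226): 7 bp
  [226,240): 14 bp
  [240,259): 19 bp
  [259,264): 5 bp
  [264,273): 9 bp
  [273,290): 17 bp

[2,3,4,4,5,5,5,5,7,7,7,7,7,9,9,10,11,11,11,11,13,13,14,16,17,17,19,20,21]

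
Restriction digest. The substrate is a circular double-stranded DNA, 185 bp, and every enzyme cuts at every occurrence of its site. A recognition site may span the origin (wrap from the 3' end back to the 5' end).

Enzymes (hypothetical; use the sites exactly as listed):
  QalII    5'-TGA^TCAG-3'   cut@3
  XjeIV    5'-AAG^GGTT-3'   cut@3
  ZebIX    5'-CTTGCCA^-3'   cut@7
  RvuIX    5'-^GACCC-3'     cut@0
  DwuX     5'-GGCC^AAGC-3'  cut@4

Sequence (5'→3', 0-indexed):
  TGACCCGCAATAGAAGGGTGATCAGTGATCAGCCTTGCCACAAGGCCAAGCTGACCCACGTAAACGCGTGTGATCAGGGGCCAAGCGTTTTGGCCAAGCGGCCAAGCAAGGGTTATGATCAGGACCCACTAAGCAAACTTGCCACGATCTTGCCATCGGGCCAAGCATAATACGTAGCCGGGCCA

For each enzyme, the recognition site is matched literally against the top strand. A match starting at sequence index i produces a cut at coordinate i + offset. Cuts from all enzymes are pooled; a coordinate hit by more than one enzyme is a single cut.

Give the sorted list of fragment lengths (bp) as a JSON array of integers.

Scan for sites:
  QalII TGATCAG/3: at [18, 25, 70, 115] ⇒ [21, 28, 73, 118]
  XjeIV AAGGGTT/3: at [107] ⇒ [110]
  ZebIX CTTGCCA/7: at [33, 137, 148] ⇒ [40, 144, 155]
  RvuIX GACCC/0: at [1, 52, 122] ⇒ [1, 52, 122]
  DwuX GGCCAAGC/4: at [43, 78, 91, 99, 158] ⇒ [47, 82, 95, 103, 162]

Pooled cuts: [1, 21, 28, 40, 47, 52, 73, 82, 95, 103, 110, 118, 122, 144, 155, 162]

Fragments:
  1→21: 20 bp
  21→28: 7 bp
  28→40: 12 bp
  40→47: 7 bp
  47→52: 5 bp
  52→73: 21 bp
  73→82: 9 bp
  82→95: 13 bp
  95→103: 8 bp
  103→110: 7 bp
  110→118: 8 bp
  118→122: 4 bp
  122→144: 22 bp
  144→155: 11 bp
  155→162: 7 bp
  162→1 (wrap): 185-162+1 = 24 bp

[4,5,7,7,7,7,8,8,9,11,12,13,20,21,22,24]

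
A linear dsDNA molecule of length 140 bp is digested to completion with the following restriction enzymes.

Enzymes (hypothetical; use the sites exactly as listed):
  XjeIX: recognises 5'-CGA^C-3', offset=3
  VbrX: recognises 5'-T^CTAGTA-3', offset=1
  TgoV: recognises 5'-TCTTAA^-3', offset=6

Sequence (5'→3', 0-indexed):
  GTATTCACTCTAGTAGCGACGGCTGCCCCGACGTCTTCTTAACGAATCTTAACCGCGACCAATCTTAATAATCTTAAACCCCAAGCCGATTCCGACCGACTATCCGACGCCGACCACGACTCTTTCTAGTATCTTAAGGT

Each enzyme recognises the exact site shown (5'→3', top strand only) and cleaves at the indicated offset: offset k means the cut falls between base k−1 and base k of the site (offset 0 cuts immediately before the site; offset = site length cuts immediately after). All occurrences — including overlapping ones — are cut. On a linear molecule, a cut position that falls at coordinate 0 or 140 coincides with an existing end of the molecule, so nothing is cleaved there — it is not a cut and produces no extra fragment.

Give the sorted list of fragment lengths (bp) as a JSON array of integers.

Site scan:
  XjeIX (CGAC, off=3): starts [16, 28, 55, 92, 96, 104, 110, 116] → cuts [19, 31, 58, 95, 99, 107, 113, 119]
  VbrX (TCTAGTA, off=1): starts [8, 124] → cuts [9, 125]
  TgoV (TCTTAA, off=6): starts [36, 46, 62, 71, 131] → cuts [42, 52, 68, 77, 137]

All cut coordinates (distinct, sorted): [9, 19, 31, 42, 52, 58, 68, 77, 95, 99, 107, 113, 119, 125, 137]

Fragments:
  [0,9): 9 bp
  [9,19): 10 bp
  [19,31): 12 bp
  [31,42): 11 bp
  [42,52): 10 bp
  [52,58): 6 bp
  [58,68): 10 bp
  [68,77): 9 bp
  [77,95): 18 bp
  [95,99): 4 bp
  [99,107): 8 bp
  [107,113): 6 bp
  [113,119): 6 bp
  [119,125): 6 bp
  [125,137): 12 bp
  [137,140): 3 bp

[3,4,6,6,6,6,8,9,9,10,10,10,11,12,12,18]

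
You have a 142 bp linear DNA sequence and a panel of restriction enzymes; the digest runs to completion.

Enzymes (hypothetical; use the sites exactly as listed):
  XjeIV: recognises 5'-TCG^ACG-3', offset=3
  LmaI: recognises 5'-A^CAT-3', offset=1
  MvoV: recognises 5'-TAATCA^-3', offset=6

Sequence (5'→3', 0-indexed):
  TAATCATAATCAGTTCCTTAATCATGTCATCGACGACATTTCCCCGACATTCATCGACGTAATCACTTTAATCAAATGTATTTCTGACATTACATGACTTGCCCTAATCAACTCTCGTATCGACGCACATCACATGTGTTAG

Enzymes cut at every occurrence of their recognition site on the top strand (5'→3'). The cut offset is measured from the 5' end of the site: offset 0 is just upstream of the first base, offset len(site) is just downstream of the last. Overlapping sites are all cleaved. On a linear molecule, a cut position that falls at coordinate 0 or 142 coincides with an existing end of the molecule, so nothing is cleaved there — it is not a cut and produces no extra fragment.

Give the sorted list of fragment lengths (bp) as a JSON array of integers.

Site scan:
  XjeIV (TCGACG, off=3): starts [29, 53, 119] → cuts [32, 56, 122]
  LmaI (ACAT, off=1): starts [35, 46, 86, 91, 126, 131] → cuts [36, 47, 87, 92, 127, 132]
  MvoV (TAATCA, off=6): starts [0, 6, 18, 59, 68, 104] → cuts [6, 12, 24, 65, 74, 110]

All cut coordinates (distinct, sorted): [6, 12, 24, 32, 36, 47, 56, 65, 74, 87, 92, 110, 122, 127, 132]

Fragment lengths:
  [0,6): 6 bp
  [6,12): 6 bp
  [12,24): 12 bp
  [24,32): 8 bp
  [32,36): 4 bp
  [36,47): 11 bp
  [47,56): 9 bp
  [56,65): 9 bp
  [65,74): 9 bp
  [74,87): 13 bp
  [87,92): 5 bp
  [92,110): 18 bp
  [110,122): 12 bp
  [122,127): 5 bp
  [127,132): 5 bp
  [132,142): 10 bp

[4,5,5,5,6,6,8,9,9,9,10,11,12,12,13,18]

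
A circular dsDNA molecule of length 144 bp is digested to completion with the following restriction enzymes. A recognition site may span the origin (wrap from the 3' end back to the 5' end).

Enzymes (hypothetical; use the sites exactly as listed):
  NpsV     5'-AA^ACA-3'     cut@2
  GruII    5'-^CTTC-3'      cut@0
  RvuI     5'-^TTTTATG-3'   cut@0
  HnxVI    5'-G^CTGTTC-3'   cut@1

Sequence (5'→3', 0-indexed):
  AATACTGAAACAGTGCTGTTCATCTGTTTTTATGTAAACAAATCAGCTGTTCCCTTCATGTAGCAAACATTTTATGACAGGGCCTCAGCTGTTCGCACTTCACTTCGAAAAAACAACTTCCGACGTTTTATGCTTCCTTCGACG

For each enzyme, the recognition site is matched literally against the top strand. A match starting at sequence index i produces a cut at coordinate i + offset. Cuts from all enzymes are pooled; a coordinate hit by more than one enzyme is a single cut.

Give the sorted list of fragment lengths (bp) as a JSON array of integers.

Site scan:
  NpsV (AAACA, off=2): starts [7, 35, 64, 110] → cuts [9, 37, 66, 112]
  GruII (CTTC, off=0): starts [53, 97, 102, 116, 132, 136] → cuts [53, 97, 102, 116, 132, 136]
  RvuI (TTTTATG, off=0): starts [27, 69, 125] → cuts [27, 69, 125]
  HnxVI (GCTGTTC, off=1): starts [14, 45, 87] → cuts [15, 46, 88]

All cut coordinates (distinct, sorted): [9, 15, 27, 37, 46, 53, 66, 69, 88, 97, 102, 112, 116, 125, 132, 136]

Fragments:
  9→15: 6 bp
  15→27: 12 bp
  27→37: 10 bp
  37→46: 9 bp
  46→53: 7 bp
  53→66: 13 bp
  66→69: 3 bp
  69→88: 19 bp
  88→97: 9 bp
  97→102: 5 bp
  102→112: 10 bp
  112→116: 4 bp
  116→125: 9 bp
  125→132: 7 bp
  132→136: 4 bp
  136→9 (wrap): 144-136+9 = 17 bp

[3,4,4,5,6,7,7,9,9,9,10,10,12,13,17,19]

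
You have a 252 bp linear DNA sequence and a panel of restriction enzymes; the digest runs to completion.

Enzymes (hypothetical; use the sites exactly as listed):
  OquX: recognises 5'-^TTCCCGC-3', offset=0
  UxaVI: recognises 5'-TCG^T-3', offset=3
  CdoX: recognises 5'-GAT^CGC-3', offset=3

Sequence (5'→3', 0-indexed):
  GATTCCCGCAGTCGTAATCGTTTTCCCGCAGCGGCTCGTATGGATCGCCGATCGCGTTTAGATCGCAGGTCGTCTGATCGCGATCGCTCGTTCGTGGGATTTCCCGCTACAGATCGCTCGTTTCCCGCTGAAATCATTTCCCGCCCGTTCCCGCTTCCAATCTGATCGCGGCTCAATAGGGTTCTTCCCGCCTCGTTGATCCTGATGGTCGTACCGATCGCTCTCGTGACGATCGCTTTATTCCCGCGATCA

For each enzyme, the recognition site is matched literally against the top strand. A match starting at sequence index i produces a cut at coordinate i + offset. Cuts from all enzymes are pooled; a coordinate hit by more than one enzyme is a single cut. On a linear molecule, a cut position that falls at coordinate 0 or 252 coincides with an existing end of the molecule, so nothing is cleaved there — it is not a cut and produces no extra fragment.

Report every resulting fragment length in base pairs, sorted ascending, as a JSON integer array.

[1,2,2,4,6,6,6,6,6,6,7,7,7,7,7,8,9,10,11,11,12,12,14,16,16,16,18,19]

Per-enzyme occurrences:
  OquX (TTCCCGC, off=0): starts [2, 22, 100, 121, 137, 147, 184, 240] → cuts [2, 22, 100, 121, 137, 147, 184, 240]
  UxaVI (TCGT, off=3): starts [11, 17, 35, 69, 87, 91, 117, 192, 208, 223] → cuts [14, 20, 38, 72, 90, 94, 120, 195, 211, 226]
  CdoX (GATCGC, off=3): starts [42, 49, 60, 75, 81, 111, 163, 215, 230] → cuts [45, 52, 63, 78, 84, 114, 166, 218, 233]

Pooled cuts: [2, 14, 20, 22, 38, 45, 52, 63, 72, 78, 84, 90, 94, 100, 114, 120, 121, 137, 147, 166, 184, 195, 211, 218, 226, 233, 240]

Fragments:
  [0,2): 2 bp
  [2,14): 12 bp
  [14,20): 6 bp
  [20,22): 2 bp
  [22,38): 16 bp
  [38,45): 7 bp
  [45,52): 7 bp
  [52,63): 11 bp
  [63,72): 9 bp
  [72,78): 6 bp
  [78,84): 6 bp
  [84,90): 6 bp
  [90,94): 4 bp
  [94,100): 6 bp
  [100,114): 14 bp
  [114,120): 6 bp
  [120,121): 1 bp
  [121,137): 16 bp
  [137,147): 10 bp
  [147,166): 19 bp
  [166,184): 18 bp
  [184,195): 11 bp
  [195,211): 16 bp
  [211,218): 7 bp
  [218,226): 8 bp
  [226,233): 7 bp
  [233,240): 7 bp
  [240,252): 12 bp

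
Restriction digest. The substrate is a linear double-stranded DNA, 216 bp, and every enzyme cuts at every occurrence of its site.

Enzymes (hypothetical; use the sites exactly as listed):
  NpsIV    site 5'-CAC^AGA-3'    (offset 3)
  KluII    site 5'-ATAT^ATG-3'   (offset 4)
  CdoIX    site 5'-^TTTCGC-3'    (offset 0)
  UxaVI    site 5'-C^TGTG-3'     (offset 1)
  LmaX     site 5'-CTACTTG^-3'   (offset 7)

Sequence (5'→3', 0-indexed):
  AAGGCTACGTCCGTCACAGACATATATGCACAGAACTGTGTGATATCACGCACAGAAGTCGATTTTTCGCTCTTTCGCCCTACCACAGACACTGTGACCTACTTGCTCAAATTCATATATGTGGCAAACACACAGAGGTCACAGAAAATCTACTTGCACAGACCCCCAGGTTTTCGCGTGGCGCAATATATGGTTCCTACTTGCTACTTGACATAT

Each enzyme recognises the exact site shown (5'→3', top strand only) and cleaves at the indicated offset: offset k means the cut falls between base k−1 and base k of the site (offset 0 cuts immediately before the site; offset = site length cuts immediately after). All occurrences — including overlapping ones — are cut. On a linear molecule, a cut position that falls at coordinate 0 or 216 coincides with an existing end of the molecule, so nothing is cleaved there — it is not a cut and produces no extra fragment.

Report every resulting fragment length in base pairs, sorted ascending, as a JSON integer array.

Site scan:
  NpsIV CACAGA/3: at [14, 28, 50, 83, 130, 139, 156] ⇒ [17, 31, 53, 86, 133, 142, 159]
  KluII ATATATG/4: at [21, 114, 185] ⇒ [25, 118, 189]
  CdoIX TTTCGC/0: at [64, 72, 171] ⇒ [64, 72, 171]
  UxaVI CTGTG/1: at [35, 91] ⇒ [36, 92]
  LmaX CTACTTG/7: at [98, 149, 196, 203] ⇒ [105, 156, 203, 210]

All cut coordinates (distinct, sorted): [17, 25, 31, 36, 53, 64, 72, 86, 92, 105, 118, 133, 142, 156, 159, 171, 189, 203, 210]

Fragments:
  [0,17): 17 bp
  [17,25): 8 bp
  [25,31): 6 bp
  [31,36): 5 bp
  [36,53): 17 bp
  [53,64): 11 bp
  [64,72): 8 bp
  [72,86): 14 bp
  [86,92): 6 bp
  [92,105): 13 bp
  [105,118): 13 bp
  [118,133): 15 bp
  [133,142): 9 bp
  [142,156): 14 bp
  [156,159): 3 bp
  [159,171): 12 bp
  [171,189): 18 bp
  [189,203): 14 bp
  [203,210): 7 bp
  [210,216): 6 bp

[3,5,6,6,6,7,8,8,9,11,12,13,13,14,14,14,15,17,17,18]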